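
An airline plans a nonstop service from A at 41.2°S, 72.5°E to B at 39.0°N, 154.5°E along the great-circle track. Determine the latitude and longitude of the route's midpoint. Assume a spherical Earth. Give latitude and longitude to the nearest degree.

≈ 1°S, 114°E

From cos δ = sin φ₁ sin φ₂ + cos φ₁ cos φ₂ cos Δλ, the central angle is δ ≈ 1.910 rad (109.5°).
Interpolate at f = 1/2 with slerp weights a = sin((1−f)δ)/sin δ ≈ 0.866, b = sin(fδ)/sin δ ≈ 0.866.
p = a·p₁ + b·p₂ ≈ (-0.411, 0.911, -0.025); φ = arcsin(p_z) ≈ -1.46°, λ = atan2(p_y, p_x) ≈ 114.31°.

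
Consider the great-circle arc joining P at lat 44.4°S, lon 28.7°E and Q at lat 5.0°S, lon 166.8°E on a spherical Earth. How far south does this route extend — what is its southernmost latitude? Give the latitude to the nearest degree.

≈ 57°S

The great circle lies in the plane with unit normal n̂ = (p₁ × p₂)/|p₁ × p₂|.
Here n̂_z ≈ +0.538; the vertex latitude is φ_max = arccos|n̂_z| ≈ 57.4°.
Check via Clairaut: cos φ_max = |cos φ₁| · sin C = cos(44.4°)·sin(131.1°) ≈ 0.538, again giving ≈ 57.4°.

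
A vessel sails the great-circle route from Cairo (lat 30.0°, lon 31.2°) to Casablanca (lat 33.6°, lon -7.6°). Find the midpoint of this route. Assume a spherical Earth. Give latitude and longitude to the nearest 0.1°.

≈ lat 33.3°, lon 12.2°

Convert each endpoint to a unit vector on the sphere (x = cos φ cos λ, y = cos φ sin λ, z = sin φ).
The central angle between the endpoints is δ = arccos(p₁·p₂) ≈ 0.576 rad (33.0°).
Interpolate at f = 1/2 with slerp weights a = sin((1−f)δ)/sin δ ≈ 0.521, b = sin(fδ)/sin δ ≈ 0.521.
p = a·p₁ + b·p₂ ≈ (0.817, 0.176, 0.549); φ = arcsin(p_z) ≈ 33.32°, λ = atan2(p_y, p_x) ≈ 12.19°.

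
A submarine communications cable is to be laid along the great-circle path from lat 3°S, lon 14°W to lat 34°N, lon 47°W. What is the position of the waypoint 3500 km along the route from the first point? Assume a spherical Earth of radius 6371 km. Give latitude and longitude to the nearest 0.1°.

The haversine formula gives a central angle δ ≈ 0.843 rad (48.3°) between the endpoints. The total great-circle distance is δ·R ≈ 0.843 × 6371 ≈ 5372 km, so the target fraction is f = 3500/5372 ≈ 0.652.
Interpolate at f ≈ 0.652 with slerp weights a = sin((1−f)δ)/sin δ ≈ 0.388, b = sin(fδ)/sin δ ≈ 0.699.
p = a·p₁ + b·p₂ ≈ (0.771, -0.518, 0.371); φ = arcsin(p_z) ≈ 21.76°, λ = atan2(p_y, p_x) ≈ -33.87°.

≈ lat 21.8°N, lon 33.9°W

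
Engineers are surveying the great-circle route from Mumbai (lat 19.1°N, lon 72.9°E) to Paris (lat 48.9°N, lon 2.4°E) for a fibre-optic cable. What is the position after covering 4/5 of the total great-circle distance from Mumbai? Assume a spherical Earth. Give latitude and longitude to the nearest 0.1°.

≈ lat 47.0°N, lon 21.1°E

Write both endpoints as unit vectors p₁, p₂ with components (cos φ cos λ, cos φ sin λ, sin φ).
The central angle between the endpoints is δ = arccos(p₁·p₂) ≈ 1.100 rad (63.0°).
Interpolate at f = 4/5 with slerp weights a = sin((1−f)δ)/sin δ ≈ 0.245, b = sin(fδ)/sin δ ≈ 0.865.
p = a·p₁ + b·p₂ ≈ (0.636, 0.245, 0.732); φ = arcsin(p_z) ≈ 47.04°, λ = atan2(p_y, p_x) ≈ 21.06°.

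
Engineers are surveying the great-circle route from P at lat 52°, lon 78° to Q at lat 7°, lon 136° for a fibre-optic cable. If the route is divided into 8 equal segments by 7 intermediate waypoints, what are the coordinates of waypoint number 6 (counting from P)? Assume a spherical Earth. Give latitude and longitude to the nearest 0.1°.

From cos δ = sin φ₁ sin φ₂ + cos φ₁ cos φ₂ cos Δλ, the central angle is δ ≈ 1.138 rad (65.2°).
Interpolate at f = 6/8 with slerp weights a = sin((1−f)δ)/sin δ ≈ 0.309, b = sin(fδ)/sin δ ≈ 0.830.
p = a·p₁ + b·p₂ ≈ (-0.553, 0.758, 0.345); φ = arcsin(p_z) ≈ 20.17°, λ = atan2(p_y, p_x) ≈ 126.10°.

≈ lat 20.2°, lon 126.1°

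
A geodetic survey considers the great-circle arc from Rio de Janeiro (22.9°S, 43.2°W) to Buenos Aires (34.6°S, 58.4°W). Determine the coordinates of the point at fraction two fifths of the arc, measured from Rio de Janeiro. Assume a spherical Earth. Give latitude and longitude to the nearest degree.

≈ (28°S, 49°W)

The haversine formula gives a central angle δ ≈ 0.309 rad (17.7°) between the endpoints.
Interpolate at f = 2/5 with slerp weights a = sin((1−f)δ)/sin δ ≈ 0.606, b = sin(fδ)/sin δ ≈ 0.405.
p = a·p₁ + b·p₂ ≈ (0.582, -0.666, -0.466); φ = arcsin(p_z) ≈ -27.78°, λ = atan2(p_y, p_x) ≈ -48.88°.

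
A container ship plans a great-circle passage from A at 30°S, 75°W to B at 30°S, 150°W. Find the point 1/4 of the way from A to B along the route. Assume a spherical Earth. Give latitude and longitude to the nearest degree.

≈ 34°S, 93°W

Write both endpoints as unit vectors p₁, p₂ with components (cos φ cos λ, cos φ sin λ, sin φ).
The central angle between the endpoints is δ = arccos(p₁·p₂) ≈ 1.111 rad (63.6°).
Interpolate at f = 1/4 with slerp weights a = sin((1−f)δ)/sin δ ≈ 0.826, b = sin(fδ)/sin δ ≈ 0.306.
p = a·p₁ + b·p₂ ≈ (-0.044, -0.823, -0.566); φ = arcsin(p_z) ≈ -34.46°, λ = atan2(p_y, p_x) ≈ -93.08°.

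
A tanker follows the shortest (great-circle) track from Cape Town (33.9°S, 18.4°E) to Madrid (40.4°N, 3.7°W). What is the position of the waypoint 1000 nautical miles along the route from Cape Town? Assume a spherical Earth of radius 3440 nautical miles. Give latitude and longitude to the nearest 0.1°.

≈ (17.9°S, 13.3°E)

The haversine formula gives a central angle δ ≈ 1.345 rad (77.0°) between the endpoints. The total great-circle distance is δ·R ≈ 1.345 × 3440 ≈ 4626 nmi, so the target fraction is f = 1000/4626 ≈ 0.216.
Interpolate at f ≈ 0.216 with slerp weights a = sin((1−f)δ)/sin δ ≈ 0.892, b = sin(fδ)/sin δ ≈ 0.294.
p = a·p₁ + b·p₂ ≈ (0.926, 0.219, -0.307); φ = arcsin(p_z) ≈ -17.88°, λ = atan2(p_y, p_x) ≈ 13.32°.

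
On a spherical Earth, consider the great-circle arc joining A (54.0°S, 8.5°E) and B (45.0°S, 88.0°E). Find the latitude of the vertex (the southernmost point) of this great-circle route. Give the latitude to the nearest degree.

≈ 58°S

The great circle lies in the plane with unit normal n̂ = (p₁ × p₂)/|p₁ × p₂|.
Here n̂_z ≈ +0.536; the vertex latitude is φ_max = arccos|n̂_z| ≈ 57.6°.
Check via Clairaut: cos φ_max = |cos φ₁| · sin C = cos(54.0°)·sin(114.1°) ≈ 0.536, again giving ≈ 57.6°.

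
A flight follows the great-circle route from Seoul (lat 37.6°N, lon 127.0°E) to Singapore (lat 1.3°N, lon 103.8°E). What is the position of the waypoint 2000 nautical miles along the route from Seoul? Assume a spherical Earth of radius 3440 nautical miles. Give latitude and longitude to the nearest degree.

≈ lat 9°N, lon 108°E

From cos δ = sin φ₁ sin φ₂ + cos φ₁ cos φ₂ cos Δλ, the central angle is δ ≈ 0.735 rad (42.1°). The total great-circle distance is δ·R ≈ 0.735 × 3440 ≈ 2528 nmi, so the target fraction is f = 2000/2528 ≈ 0.791.
Interpolate at f ≈ 0.791 with slerp weights a = sin((1−f)δ)/sin δ ≈ 0.228, b = sin(fδ)/sin δ ≈ 0.819.
p = a·p₁ + b·p₂ ≈ (-0.304, 0.940, 0.158); φ = arcsin(p_z) ≈ 9.08°, λ = atan2(p_y, p_x) ≈ 107.93°.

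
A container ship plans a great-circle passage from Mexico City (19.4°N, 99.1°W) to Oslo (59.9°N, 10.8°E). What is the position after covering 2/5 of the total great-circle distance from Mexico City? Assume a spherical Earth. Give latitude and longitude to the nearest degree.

≈ (47°N, 77°W)

From cos δ = sin φ₁ sin φ₂ + cos φ₁ cos φ₂ cos Δλ, the central angle is δ ≈ 1.444 rad (82.7°).
Interpolate at f = 2/5 with slerp weights a = sin((1−f)δ)/sin δ ≈ 0.768, b = sin(fδ)/sin δ ≈ 0.550.
p = a·p₁ + b·p₂ ≈ (0.157, -0.664, 0.731); φ = arcsin(p_z) ≈ 47.00°, λ = atan2(p_y, p_x) ≈ -76.73°.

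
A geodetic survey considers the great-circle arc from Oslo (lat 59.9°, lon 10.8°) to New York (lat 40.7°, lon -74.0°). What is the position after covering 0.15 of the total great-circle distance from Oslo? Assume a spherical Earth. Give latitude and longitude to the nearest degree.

≈ lat 62°, lon -5°

Write both endpoints as unit vectors p₁, p₂ with components (cos φ cos λ, cos φ sin λ, sin φ).
The central angle between the endpoints is δ = arccos(p₁·p₂) ≈ 0.929 rad (53.2°).
Interpolate at f = 0.15 with slerp weights a = sin((1−f)δ)/sin δ ≈ 0.887, b = sin(fδ)/sin δ ≈ 0.173.
p = a·p₁ + b·p₂ ≈ (0.473, -0.043, 0.880); φ = arcsin(p_z) ≈ 61.65°, λ = atan2(p_y, p_x) ≈ -5.20°.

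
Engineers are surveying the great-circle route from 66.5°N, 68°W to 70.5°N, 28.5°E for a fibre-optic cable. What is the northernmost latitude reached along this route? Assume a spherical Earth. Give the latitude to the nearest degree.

≈ 75°N

The great circle lies in the plane with unit normal n̂ = (p₁ × p₂)/|p₁ × p₂|.
Here n̂_z ≈ +0.251; the vertex latitude is φ_max = arccos|n̂_z| ≈ 75.5°.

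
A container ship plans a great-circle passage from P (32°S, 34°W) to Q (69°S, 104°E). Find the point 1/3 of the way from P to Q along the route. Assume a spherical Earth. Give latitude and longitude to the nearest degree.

≈ (56°S, 23°W)

Convert each endpoint to a unit vector on the sphere (x = cos φ cos λ, y = cos φ sin λ, z = sin φ).
The central angle between the endpoints is δ = arccos(p₁·p₂) ≈ 1.299 rad (74.4°).
Interpolate at f = 1/3 with slerp weights a = sin((1−f)δ)/sin δ ≈ 0.791, b = sin(fδ)/sin δ ≈ 0.436.
p = a·p₁ + b·p₂ ≈ (0.518, -0.224, -0.826); φ = arcsin(p_z) ≈ -55.65°, λ = atan2(p_y, p_x) ≈ -23.34°.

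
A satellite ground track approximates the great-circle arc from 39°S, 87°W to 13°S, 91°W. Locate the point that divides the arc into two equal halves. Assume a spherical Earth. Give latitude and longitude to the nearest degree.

≈ 26°S, 89°W

Convert each endpoint to a unit vector on the sphere (x = cos φ cos λ, y = cos φ sin λ, z = sin φ).
The central angle between the endpoints is δ = arccos(p₁·p₂) ≈ 0.458 rad (26.2°).
Interpolate at f = 1/2 with slerp weights a = sin((1−f)δ)/sin δ ≈ 0.513, b = sin(fδ)/sin δ ≈ 0.513.
p = a·p₁ + b·p₂ ≈ (0.012, -0.899, -0.439); φ = arcsin(p_z) ≈ -26.01°, λ = atan2(p_y, p_x) ≈ -89.23°.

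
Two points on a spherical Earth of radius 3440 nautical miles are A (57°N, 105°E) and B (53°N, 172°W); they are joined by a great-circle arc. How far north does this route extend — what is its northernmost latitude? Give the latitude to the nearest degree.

≈ 62°N

The great circle lies in the plane with unit normal n̂ = (p₁ × p₂)/|p₁ × p₂|.
Here n̂_z ≈ +0.462; the vertex latitude is φ_max = arccos|n̂_z| ≈ 62.5°.
Check via Clairaut: cos φ_max = |cos φ₁| · sin C = cos(57.0°)·sin(58.0°) ≈ 0.462, again giving ≈ 62.5°.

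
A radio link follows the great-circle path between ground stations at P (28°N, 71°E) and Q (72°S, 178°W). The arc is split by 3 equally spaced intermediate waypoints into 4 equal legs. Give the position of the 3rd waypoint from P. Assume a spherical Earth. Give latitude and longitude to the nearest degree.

≈ (58°S, 111°E)

Write both endpoints as unit vectors p₁, p₂ with components (cos φ cos λ, cos φ sin λ, sin φ).
The central angle between the endpoints is δ = arccos(p₁·p₂) ≈ 2.146 rad (123.0°).
Interpolate at f = 3/4 with slerp weights a = sin((1−f)δ)/sin δ ≈ 0.609, b = sin(fδ)/sin δ ≈ 1.191.
p = a·p₁ + b·p₂ ≈ (-0.193, 0.496, -0.847); φ = arcsin(p_z) ≈ -57.86°, λ = atan2(p_y, p_x) ≈ 111.23°.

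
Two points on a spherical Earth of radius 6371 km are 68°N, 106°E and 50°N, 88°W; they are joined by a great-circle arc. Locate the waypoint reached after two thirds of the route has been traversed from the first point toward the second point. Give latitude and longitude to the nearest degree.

Write both endpoints as unit vectors p₁, p₂ with components (cos φ cos λ, cos φ sin λ, sin φ).
The central angle between the endpoints is δ = arccos(p₁·p₂) ≈ 1.074 rad (61.5°).
Interpolate at f = 2/3 with slerp weights a = sin((1−f)δ)/sin δ ≈ 0.399, b = sin(fδ)/sin δ ≈ 0.747.
p = a·p₁ + b·p₂ ≈ (-0.024, -0.336, 0.942); φ = arcsin(p_z) ≈ 70.31°, λ = atan2(p_y, p_x) ≈ -94.15°.

≈ 70°N, 94°W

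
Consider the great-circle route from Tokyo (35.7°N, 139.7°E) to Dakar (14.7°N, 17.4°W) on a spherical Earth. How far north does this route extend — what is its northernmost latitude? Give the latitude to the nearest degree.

The great circle lies in the plane with unit normal n̂ = (p₁ × p₂)/|p₁ × p₂|.
Here n̂_z ≈ -0.374; the vertex latitude is φ_max = arccos|n̂_z| ≈ 68.1°.
Check via Clairaut: cos φ_max = |cos φ₁| · sin C = cos(35.7°)·sin(27.4°) ≈ 0.374, again giving ≈ 68.1°.

≈ 68°N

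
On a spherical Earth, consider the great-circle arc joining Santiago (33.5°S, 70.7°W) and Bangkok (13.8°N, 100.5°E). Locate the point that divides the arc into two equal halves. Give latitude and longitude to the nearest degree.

Convert each endpoint to a unit vector on the sphere (x = cos φ cos λ, y = cos φ sin λ, z = sin φ).
The central angle between the endpoints is δ = arccos(p₁·p₂) ≈ 2.771 rad (158.7°).
Interpolate at f = 1/2 with slerp weights a = sin((1−f)δ)/sin δ ≈ 2.710, b = sin(fδ)/sin δ ≈ 2.710.
p = a·p₁ + b·p₂ ≈ (0.267, 0.455, -0.849); φ = arcsin(p_z) ≈ -58.15°, λ = atan2(p_y, p_x) ≈ 59.56°.

≈ 58°S, 60°E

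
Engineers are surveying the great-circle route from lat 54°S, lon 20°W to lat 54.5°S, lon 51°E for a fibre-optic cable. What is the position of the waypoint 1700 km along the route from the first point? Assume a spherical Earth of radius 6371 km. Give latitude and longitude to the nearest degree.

The haversine formula gives a central angle δ ≈ 0.692 rad (39.7°) between the endpoints. The total great-circle distance is δ·R ≈ 0.692 × 6371 ≈ 4411 km, so the target fraction is f = 1700/4411 ≈ 0.385.
Interpolate at f ≈ 0.385 with slerp weights a = sin((1−f)δ)/sin δ ≈ 0.647, b = sin(fδ)/sin δ ≈ 0.413.
p = a·p₁ + b·p₂ ≈ (0.508, 0.056, -0.859); φ = arcsin(p_z) ≈ -59.25°, λ = atan2(p_y, p_x) ≈ 6.34°.

≈ lat 59°S, lon 6°E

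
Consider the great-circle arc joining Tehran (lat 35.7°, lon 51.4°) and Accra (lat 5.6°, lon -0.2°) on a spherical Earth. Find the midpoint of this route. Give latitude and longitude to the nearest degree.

The haversine formula gives a central angle δ ≈ 0.978 rad (56.0°) between the endpoints.
Interpolate at f = 1/2 with slerp weights a = sin((1−f)δ)/sin δ ≈ 0.566, b = sin(fδ)/sin δ ≈ 0.566.
p = a·p₁ + b·p₂ ≈ (0.851, 0.357, 0.386); φ = arcsin(p_z) ≈ 22.69°, λ = atan2(p_y, p_x) ≈ 22.80°.

≈ lat 23°, lon 23°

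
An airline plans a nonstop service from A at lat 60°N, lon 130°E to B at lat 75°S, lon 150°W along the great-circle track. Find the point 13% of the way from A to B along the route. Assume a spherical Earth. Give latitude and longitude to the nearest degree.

≈ lat 42°N, lon 141°E

The haversine formula gives a central angle δ ≈ 2.522 rad (144.5°) between the endpoints.
Interpolate at f = 0.13 with slerp weights a = sin((1−f)δ)/sin δ ≈ 1.398, b = sin(fδ)/sin δ ≈ 0.554.
p = a·p₁ + b·p₂ ≈ (-0.574, 0.464, 0.675); φ = arcsin(p_z) ≈ 42.47°, λ = atan2(p_y, p_x) ≈ 141.05°.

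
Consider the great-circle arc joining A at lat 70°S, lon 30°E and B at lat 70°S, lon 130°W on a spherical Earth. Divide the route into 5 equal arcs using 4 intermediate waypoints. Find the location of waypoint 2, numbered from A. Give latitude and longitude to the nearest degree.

Write both endpoints as unit vectors p₁, p₂ with components (cos φ cos λ, cos φ sin λ, sin φ).
The central angle between the endpoints is δ = arccos(p₁·p₂) ≈ 0.687 rad (39.4°).
Interpolate at f = 2/5 with slerp weights a = sin((1−f)δ)/sin δ ≈ 0.632, b = sin(fδ)/sin δ ≈ 0.428.
p = a·p₁ + b·p₂ ≈ (0.093, -0.004, -0.996); φ = arcsin(p_z) ≈ -84.66°, λ = atan2(p_y, p_x) ≈ -2.51°.

≈ lat 85°S, lon 3°W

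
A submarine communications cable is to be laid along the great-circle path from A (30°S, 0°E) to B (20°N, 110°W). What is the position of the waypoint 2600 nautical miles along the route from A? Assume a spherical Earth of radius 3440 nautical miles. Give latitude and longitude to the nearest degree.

≈ (16°S, 45°W)

Convert each endpoint to a unit vector on the sphere (x = cos φ cos λ, y = cos φ sin λ, z = sin φ).
The central angle between the endpoints is δ = arccos(p₁·p₂) ≈ 2.037 rad (116.7°). The total great-circle distance is δ·R ≈ 2.037 × 3440 ≈ 7007 nmi, so the target fraction is f = 2600/7007 ≈ 0.371.
Interpolate at f ≈ 0.371 with slerp weights a = sin((1−f)δ)/sin δ ≈ 1.073, b = sin(fδ)/sin δ ≈ 0.768.
p = a·p₁ + b·p₂ ≈ (0.682, -0.678, -0.274); φ = arcsin(p_z) ≈ -15.89°, λ = atan2(p_y, p_x) ≈ -44.82°.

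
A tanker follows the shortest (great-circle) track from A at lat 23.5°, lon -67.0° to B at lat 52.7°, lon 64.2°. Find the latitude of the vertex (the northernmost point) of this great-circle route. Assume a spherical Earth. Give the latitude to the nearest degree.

≈ 65°

The great circle lies in the plane with unit normal n̂ = (p₁ × p₂)/|p₁ × p₂|.
Here n̂_z ≈ +0.419; the vertex latitude is φ_max = arccos|n̂_z| ≈ 65.3°.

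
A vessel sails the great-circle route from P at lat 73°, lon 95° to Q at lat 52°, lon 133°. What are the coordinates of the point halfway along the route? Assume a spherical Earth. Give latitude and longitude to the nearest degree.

Convert each endpoint to a unit vector on the sphere (x = cos φ cos λ, y = cos φ sin λ, z = sin φ).
The central angle between the endpoints is δ = arccos(p₁·p₂) ≈ 0.461 rad (26.4°).
Interpolate at f = 1/2 with slerp weights a = sin((1−f)δ)/sin δ ≈ 0.514, b = sin(fδ)/sin δ ≈ 0.514.
p = a·p₁ + b·p₂ ≈ (-0.229, 0.381, 0.896); φ = arcsin(p_z) ≈ 63.62°, λ = atan2(p_y, p_x) ≈ 120.99°.

≈ lat 64°, lon 121°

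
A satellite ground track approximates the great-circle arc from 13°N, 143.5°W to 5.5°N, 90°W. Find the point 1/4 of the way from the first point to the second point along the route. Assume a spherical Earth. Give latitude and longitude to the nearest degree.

Convert each endpoint to a unit vector on the sphere (x = cos φ cos λ, y = cos φ sin λ, z = sin φ).
The central angle between the endpoints is δ = arccos(p₁·p₂) ≈ 0.929 rad (53.2°).
Interpolate at f = 1/4 with slerp weights a = sin((1−f)δ)/sin δ ≈ 0.801, b = sin(fδ)/sin δ ≈ 0.287.
p = a·p₁ + b·p₂ ≈ (-0.628, -0.750, 0.208); φ = arcsin(p_z) ≈ 11.99°, λ = atan2(p_y, p_x) ≈ -129.90°.

≈ 12°N, 130°W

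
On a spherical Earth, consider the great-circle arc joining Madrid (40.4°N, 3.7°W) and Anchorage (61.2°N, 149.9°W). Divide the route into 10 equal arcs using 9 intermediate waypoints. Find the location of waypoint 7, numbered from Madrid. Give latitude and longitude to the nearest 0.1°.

Write both endpoints as unit vectors p₁, p₂ with components (cos φ cos λ, cos φ sin λ, sin φ).
The central angle between the endpoints is δ = arccos(p₁·p₂) ≈ 1.305 rad (74.7°).
Interpolate at f = 7/10 with slerp weights a = sin((1−f)δ)/sin δ ≈ 0.395, b = sin(fδ)/sin δ ≈ 0.820.
p = a·p₁ + b·p₂ ≈ (-0.041, -0.218, 0.975); φ = arcsin(p_z) ≈ 77.20°, λ = atan2(p_y, p_x) ≈ -100.78°.

≈ 77.2°N, 100.8°W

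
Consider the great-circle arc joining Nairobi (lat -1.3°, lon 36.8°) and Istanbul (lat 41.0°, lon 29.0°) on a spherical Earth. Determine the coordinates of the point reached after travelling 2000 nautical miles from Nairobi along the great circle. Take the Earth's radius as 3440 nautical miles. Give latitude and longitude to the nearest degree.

≈ lat 32°, lon 31°

Convert each endpoint to a unit vector on the sphere (x = cos φ cos λ, y = cos φ sin λ, z = sin φ).
The central angle between the endpoints is δ = arccos(p₁·p₂) ≈ 0.749 rad (42.9°). The total great-circle distance is δ·R ≈ 0.749 × 3440 ≈ 2575 nmi, so the target fraction is f = 2000/2575 ≈ 0.777.
Interpolate at f ≈ 0.777 with slerp weights a = sin((1−f)δ)/sin δ ≈ 0.245, b = sin(fδ)/sin δ ≈ 0.807.
p = a·p₁ + b·p₂ ≈ (0.728, 0.442, 0.524); φ = arcsin(p_z) ≈ 31.59°, λ = atan2(p_y, p_x) ≈ 31.23°.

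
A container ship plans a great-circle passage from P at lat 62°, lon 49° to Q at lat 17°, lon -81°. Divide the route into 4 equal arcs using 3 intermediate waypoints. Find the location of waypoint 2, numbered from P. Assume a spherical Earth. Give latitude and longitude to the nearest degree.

The haversine formula gives a central angle δ ≈ 1.601 rad (91.7°) between the endpoints.
Interpolate at f = 2/4 with slerp weights a = sin((1−f)δ)/sin δ ≈ 0.718, b = sin(fδ)/sin δ ≈ 0.718.
p = a·p₁ + b·p₂ ≈ (0.329, -0.424, 0.844); φ = arcsin(p_z) ≈ 57.57°, λ = atan2(p_y, p_x) ≈ -52.21°.

≈ lat 58°, lon -52°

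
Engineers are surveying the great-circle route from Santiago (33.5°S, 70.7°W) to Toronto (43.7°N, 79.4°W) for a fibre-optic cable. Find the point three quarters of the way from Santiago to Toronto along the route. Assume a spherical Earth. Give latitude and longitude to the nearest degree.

≈ 24°N, 77°W

Write both endpoints as unit vectors p₁, p₂ with components (cos φ cos λ, cos φ sin λ, sin φ).
The central angle between the endpoints is δ = arccos(p₁·p₂) ≈ 1.355 rad (77.6°).
Interpolate at f = 3/4 with slerp weights a = sin((1−f)δ)/sin δ ≈ 0.340, b = sin(fδ)/sin δ ≈ 0.870.
p = a·p₁ + b·p₂ ≈ (0.209, -0.886, 0.413); φ = arcsin(p_z) ≈ 24.42°, λ = atan2(p_y, p_x) ≈ -76.70°.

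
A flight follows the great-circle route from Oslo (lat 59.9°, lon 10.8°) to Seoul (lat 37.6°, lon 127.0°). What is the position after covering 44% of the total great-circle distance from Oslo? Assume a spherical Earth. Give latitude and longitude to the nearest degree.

≈ lat 66°, lon 80°

Write both endpoints as unit vectors p₁, p₂ with components (cos φ cos λ, cos φ sin λ, sin φ).
The central angle between the endpoints is δ = arccos(p₁·p₂) ≈ 1.211 rad (69.4°).
Interpolate at f = 0.44 with slerp weights a = sin((1−f)δ)/sin δ ≈ 0.670, b = sin(fδ)/sin δ ≈ 0.543.
p = a·p₁ + b·p₂ ≈ (0.071, 0.406, 0.911); φ = arcsin(p_z) ≈ 65.63°, λ = atan2(p_y, p_x) ≈ 80.03°.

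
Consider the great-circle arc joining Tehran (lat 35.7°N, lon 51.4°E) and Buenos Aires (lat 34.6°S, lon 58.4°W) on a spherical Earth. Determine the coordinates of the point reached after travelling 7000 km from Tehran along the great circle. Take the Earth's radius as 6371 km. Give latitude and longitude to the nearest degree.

Convert each endpoint to a unit vector on the sphere (x = cos φ cos λ, y = cos φ sin λ, z = sin φ).
The central angle between the endpoints is δ = arccos(p₁·p₂) ≈ 2.163 rad (123.9°). The total great-circle distance is δ·R ≈ 2.163 × 6371 ≈ 13777 km, so the target fraction is f = 7000/13777 ≈ 0.508.
Interpolate at f ≈ 0.508 with slerp weights a = sin((1−f)δ)/sin δ ≈ 1.053, b = sin(fδ)/sin δ ≈ 1.073.
p = a·p₁ + b·p₂ ≈ (0.996, -0.084, 0.005); φ = arcsin(p_z) ≈ 0.30°, λ = atan2(p_y, p_x) ≈ -4.81°.

≈ lat 0°N, lon 5°W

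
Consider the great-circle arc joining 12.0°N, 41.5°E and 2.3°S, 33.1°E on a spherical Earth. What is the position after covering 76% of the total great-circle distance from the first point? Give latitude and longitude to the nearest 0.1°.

From cos δ = sin φ₁ sin φ₂ + cos φ₁ cos φ₂ cos Δλ, the central angle is δ ≈ 0.289 rad (16.6°).
Interpolate at f = 0.76 with slerp weights a = sin((1−f)δ)/sin δ ≈ 0.243, b = sin(fδ)/sin δ ≈ 0.765.
p = a·p₁ + b·p₂ ≈ (0.818, 0.575, 0.020); φ = arcsin(p_z) ≈ 1.14°, λ = atan2(p_y, p_x) ≈ 35.09°.

≈ 1.1°N, 35.1°E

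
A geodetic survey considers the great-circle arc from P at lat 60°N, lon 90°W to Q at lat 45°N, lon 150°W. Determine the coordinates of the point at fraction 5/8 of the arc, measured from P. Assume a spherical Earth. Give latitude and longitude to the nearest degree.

Write both endpoints as unit vectors p₁, p₂ with components (cos φ cos λ, cos φ sin λ, sin φ).
The central angle between the endpoints is δ = arccos(p₁·p₂) ≈ 0.661 rad (37.9°).
Interpolate at f = 5/8 with slerp weights a = sin((1−f)δ)/sin δ ≈ 0.400, b = sin(fδ)/sin δ ≈ 0.654.
p = a·p₁ + b·p₂ ≈ (-0.400, -0.431, 0.809); φ = arcsin(p_z) ≈ 53.96°, λ = atan2(p_y, p_x) ≈ -132.89°.

≈ lat 54°N, lon 133°W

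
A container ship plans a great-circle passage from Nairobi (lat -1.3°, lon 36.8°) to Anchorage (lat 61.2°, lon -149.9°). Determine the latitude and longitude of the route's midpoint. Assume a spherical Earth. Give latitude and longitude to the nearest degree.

The haversine formula gives a central angle δ ≈ 2.092 rad (119.9°) between the endpoints.
Interpolate at f = 1/2 with slerp weights a = sin((1−f)δ)/sin δ ≈ 0.998, b = sin(fδ)/sin δ ≈ 0.998.
p = a·p₁ + b·p₂ ≈ (0.383, 0.357, 0.852); φ = arcsin(p_z) ≈ 58.44°, λ = atan2(p_y, p_x) ≈ 42.95°.

≈ lat 58°, lon 43°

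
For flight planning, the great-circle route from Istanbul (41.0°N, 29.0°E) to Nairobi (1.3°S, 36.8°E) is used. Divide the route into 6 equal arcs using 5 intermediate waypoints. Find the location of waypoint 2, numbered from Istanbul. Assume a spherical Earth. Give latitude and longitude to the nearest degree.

≈ 27°N, 32°E

From cos δ = sin φ₁ sin φ₂ + cos φ₁ cos φ₂ cos Δλ, the central angle is δ ≈ 0.749 rad (42.9°).
Interpolate at f = 2/6 with slerp weights a = sin((1−f)δ)/sin δ ≈ 0.703, b = sin(fδ)/sin δ ≈ 0.363.
p = a·p₁ + b·p₂ ≈ (0.755, 0.475, 0.453); φ = arcsin(p_z) ≈ 26.94°, λ = atan2(p_y, p_x) ≈ 32.17°.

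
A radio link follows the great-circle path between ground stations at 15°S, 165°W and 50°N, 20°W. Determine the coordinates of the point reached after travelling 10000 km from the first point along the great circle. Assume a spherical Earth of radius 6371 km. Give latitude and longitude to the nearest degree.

Convert each endpoint to a unit vector on the sphere (x = cos φ cos λ, y = cos φ sin λ, z = sin φ).
The central angle between the endpoints is δ = arccos(p₁·p₂) ≈ 2.356 rad (135.0°). The total great-circle distance is δ·R ≈ 2.356 × 6371 ≈ 15009 km, so the target fraction is f = 10000/15009 ≈ 0.666.
Interpolate at f ≈ 0.666 with slerp weights a = sin((1−f)δ)/sin δ ≈ 1.001, b = sin(fδ)/sin δ ≈ 1.414.
p = a·p₁ + b·p₂ ≈ (-0.080, -0.561, 0.824); φ = arcsin(p_z) ≈ 55.49°, λ = atan2(p_y, p_x) ≈ -98.07°.

≈ 55°N, 98°W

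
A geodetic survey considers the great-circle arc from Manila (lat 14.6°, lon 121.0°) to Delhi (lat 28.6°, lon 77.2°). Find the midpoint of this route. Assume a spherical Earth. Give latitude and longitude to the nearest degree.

≈ lat 23°, lon 100°

From cos δ = sin φ₁ sin φ₂ + cos φ₁ cos φ₂ cos Δλ, the central angle is δ ≈ 0.747 rad (42.8°).
Interpolate at f = 1/2 with slerp weights a = sin((1−f)δ)/sin δ ≈ 0.537, b = sin(fδ)/sin δ ≈ 0.537.
p = a·p₁ + b·p₂ ≈ (-0.163, 0.905, 0.392); φ = arcsin(p_z) ≈ 23.11°, λ = atan2(p_y, p_x) ≈ 100.22°.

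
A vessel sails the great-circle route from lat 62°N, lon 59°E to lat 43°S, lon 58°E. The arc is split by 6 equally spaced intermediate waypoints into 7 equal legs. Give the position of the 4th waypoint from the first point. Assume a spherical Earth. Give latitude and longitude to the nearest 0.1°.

≈ lat 2.0°N, lon 58.3°E

The haversine formula gives a central angle δ ≈ 1.833 rad (105.0°) between the endpoints.
Interpolate at f = 4/7 with slerp weights a = sin((1−f)δ)/sin δ ≈ 0.732, b = sin(fδ)/sin δ ≈ 0.897.
p = a·p₁ + b·p₂ ≈ (0.525, 0.851, 0.035); φ = arcsin(p_z) ≈ 2.00°, λ = atan2(p_y, p_x) ≈ 58.34°.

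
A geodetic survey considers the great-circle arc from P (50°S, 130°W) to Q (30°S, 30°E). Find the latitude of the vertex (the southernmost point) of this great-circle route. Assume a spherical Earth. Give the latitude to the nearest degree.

≈ 79°S

The great circle lies in the plane with unit normal n̂ = (p₁ × p₂)/|p₁ × p₂|.
Here n̂_z ≈ +0.192; the vertex latitude is φ_max = arccos|n̂_z| ≈ 78.9°.
Check via Clairaut: cos φ_max = |cos φ₁| · sin C = cos(50.0°)·sin(162.6°) ≈ 0.192, again giving ≈ 78.9°.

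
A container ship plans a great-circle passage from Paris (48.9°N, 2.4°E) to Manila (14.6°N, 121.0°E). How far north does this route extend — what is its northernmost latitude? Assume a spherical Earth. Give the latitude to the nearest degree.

≈ 56°N

The great circle lies in the plane with unit normal n̂ = (p₁ × p₂)/|p₁ × p₂|.
Here n̂_z ≈ +0.562; the vertex latitude is φ_max = arccos|n̂_z| ≈ 55.8°.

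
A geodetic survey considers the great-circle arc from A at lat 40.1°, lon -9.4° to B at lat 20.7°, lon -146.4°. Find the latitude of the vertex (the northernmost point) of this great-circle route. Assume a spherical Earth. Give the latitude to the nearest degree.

≈ 59°

The great circle lies in the plane with unit normal n̂ = (p₁ × p₂)/|p₁ × p₂|.
Here n̂_z ≈ -0.511; the vertex latitude is φ_max = arccos|n̂_z| ≈ 59.3°.
Check via Clairaut: cos φ_max = |cos φ₁| · sin C = cos(40.1°)·sin(41.9°) ≈ 0.511, again giving ≈ 59.3°.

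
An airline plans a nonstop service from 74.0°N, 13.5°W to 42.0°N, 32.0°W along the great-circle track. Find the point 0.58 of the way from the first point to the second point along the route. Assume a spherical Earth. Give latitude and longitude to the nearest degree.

≈ 56°N, 28°W

Convert each endpoint to a unit vector on the sphere (x = cos φ cos λ, y = cos φ sin λ, z = sin φ).
The central angle between the endpoints is δ = arccos(p₁·p₂) ≈ 0.578 rad (33.1°).
Interpolate at f = 0.58 with slerp weights a = sin((1−f)δ)/sin δ ≈ 0.440, b = sin(fδ)/sin δ ≈ 0.602.
p = a·p₁ + b·p₂ ≈ (0.497, -0.265, 0.826); φ = arcsin(p_z) ≈ 55.68°, λ = atan2(p_y, p_x) ≈ -28.09°.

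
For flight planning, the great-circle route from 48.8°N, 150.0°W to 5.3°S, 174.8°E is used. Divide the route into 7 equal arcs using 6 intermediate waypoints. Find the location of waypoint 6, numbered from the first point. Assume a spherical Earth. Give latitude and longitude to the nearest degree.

≈ 3°N, 179°E

Convert each endpoint to a unit vector on the sphere (x = cos φ cos λ, y = cos φ sin λ, z = sin φ).
The central angle between the endpoints is δ = arccos(p₁·p₂) ≈ 1.086 rad (62.2°).
Interpolate at f = 6/7 with slerp weights a = sin((1−f)δ)/sin δ ≈ 0.175, b = sin(fδ)/sin δ ≈ 0.907.
p = a·p₁ + b·p₂ ≈ (-0.999, 0.024, 0.048); φ = arcsin(p_z) ≈ 2.73°, λ = atan2(p_y, p_x) ≈ 178.61°.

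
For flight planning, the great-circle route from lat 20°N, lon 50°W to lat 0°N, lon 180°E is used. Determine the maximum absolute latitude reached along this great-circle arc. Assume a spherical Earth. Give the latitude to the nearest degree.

≈ 25°N

The great circle lies in the plane with unit normal n̂ = (p₁ × p₂)/|p₁ × p₂|.
Here n̂_z ≈ -0.903; the vertex latitude is φ_max = arccos|n̂_z| ≈ 25.4°.
Check via Clairaut: cos φ_max = |cos φ₁| · sin C = cos(20.0°)·sin(74.0°) ≈ 0.903, again giving ≈ 25.4°.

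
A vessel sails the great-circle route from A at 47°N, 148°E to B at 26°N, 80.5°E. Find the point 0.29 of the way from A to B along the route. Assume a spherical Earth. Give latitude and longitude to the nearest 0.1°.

≈ 45.5°N, 124.4°E

The haversine formula gives a central angle δ ≈ 0.982 rad (56.3°) between the endpoints.
Interpolate at f = 0.29 with slerp weights a = sin((1−f)δ)/sin δ ≈ 0.772, b = sin(fδ)/sin δ ≈ 0.338.
p = a·p₁ + b·p₂ ≈ (-0.396, 0.579, 0.713); φ = arcsin(p_z) ≈ 45.46°, λ = atan2(p_y, p_x) ≈ 124.42°.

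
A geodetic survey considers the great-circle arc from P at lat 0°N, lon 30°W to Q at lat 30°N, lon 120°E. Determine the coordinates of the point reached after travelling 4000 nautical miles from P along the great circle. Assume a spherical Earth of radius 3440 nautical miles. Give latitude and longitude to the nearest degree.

≈ lat 44°N, lon 27°E

The haversine formula gives a central angle δ ≈ 2.419 rad (138.6°) between the endpoints. The total great-circle distance is δ·R ≈ 2.419 × 3440 ≈ 8321 nmi, so the target fraction is f = 4000/8321 ≈ 0.481.
Interpolate at f ≈ 0.481 with slerp weights a = sin((1−f)δ)/sin δ ≈ 1.438, b = sin(fδ)/sin δ ≈ 1.388.
p = a·p₁ + b·p₂ ≈ (0.644, 0.322, 0.694); φ = arcsin(p_z) ≈ 43.94°, λ = atan2(p_y, p_x) ≈ 26.56°.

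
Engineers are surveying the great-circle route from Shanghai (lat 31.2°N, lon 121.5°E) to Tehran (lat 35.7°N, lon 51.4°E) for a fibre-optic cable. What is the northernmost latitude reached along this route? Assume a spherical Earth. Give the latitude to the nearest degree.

The great circle lies in the plane with unit normal n̂ = (p₁ × p₂)/|p₁ × p₂|.
Here n̂_z ≈ -0.775; the vertex latitude is φ_max = arccos|n̂_z| ≈ 39.2°.
Check via Clairaut: cos φ_max = |cos φ₁| · sin C = cos(31.2°)·sin(65.0°) ≈ 0.775, again giving ≈ 39.2°.

≈ 39°N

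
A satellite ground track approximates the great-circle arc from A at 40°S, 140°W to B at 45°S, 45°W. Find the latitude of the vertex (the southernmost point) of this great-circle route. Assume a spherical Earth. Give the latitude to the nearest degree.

≈ 54°S

The great circle lies in the plane with unit normal n̂ = (p₁ × p₂)/|p₁ × p₂|.
Here n̂_z ≈ +0.591; the vertex latitude is φ_max = arccos|n̂_z| ≈ 53.8°.
Check via Clairaut: cos φ_max = |cos φ₁| · sin C = cos(40.0°)·sin(129.5°) ≈ 0.591, again giving ≈ 53.8°.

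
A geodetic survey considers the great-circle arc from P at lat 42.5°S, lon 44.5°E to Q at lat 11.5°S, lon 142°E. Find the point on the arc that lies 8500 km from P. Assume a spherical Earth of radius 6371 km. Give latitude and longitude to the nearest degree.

≈ lat 19°S, lon 133°E

From cos δ = sin φ₁ sin φ₂ + cos φ₁ cos φ₂ cos Δλ, the central angle is δ ≈ 1.530 rad (87.7°). The total great-circle distance is δ·R ≈ 1.530 × 6371 ≈ 9750 km, so the target fraction is f = 8500/9750 ≈ 0.872.
Interpolate at f ≈ 0.872 with slerp weights a = sin((1−f)δ)/sin δ ≈ 0.195, b = sin(fδ)/sin δ ≈ 0.973.
p = a·p₁ + b·p₂ ≈ (-0.649, 0.688, -0.326); φ = arcsin(p_z) ≈ -19.01°, λ = atan2(p_y, p_x) ≈ 133.32°.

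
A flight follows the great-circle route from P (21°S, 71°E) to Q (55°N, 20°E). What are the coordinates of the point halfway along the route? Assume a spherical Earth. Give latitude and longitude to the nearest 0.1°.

From cos δ = sin φ₁ sin φ₂ + cos φ₁ cos φ₂ cos Δλ, the central angle is δ ≈ 1.527 rad (87.5°).
Interpolate at f = 1/2 with slerp weights a = sin((1−f)δ)/sin δ ≈ 0.692, b = sin(fδ)/sin δ ≈ 0.692.
p = a·p₁ + b·p₂ ≈ (0.584, 0.747, 0.319); φ = arcsin(p_z) ≈ 18.60°, λ = atan2(p_y, p_x) ≈ 52.00°.

≈ (18.6°N, 52.0°E)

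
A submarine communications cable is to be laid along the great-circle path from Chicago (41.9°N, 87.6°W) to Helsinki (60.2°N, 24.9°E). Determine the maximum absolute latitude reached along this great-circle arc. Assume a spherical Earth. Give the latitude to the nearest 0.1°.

≈ 67.7°N

The great circle lies in the plane with unit normal n̂ = (p₁ × p₂)/|p₁ × p₂|.
Here n̂_z ≈ +0.380; the vertex latitude is φ_max = arccos|n̂_z| ≈ 67.7°.
Check via Clairaut: cos φ_max = |cos φ₁| · sin C = cos(41.9°)·sin(30.7°) ≈ 0.380, again giving ≈ 67.7°.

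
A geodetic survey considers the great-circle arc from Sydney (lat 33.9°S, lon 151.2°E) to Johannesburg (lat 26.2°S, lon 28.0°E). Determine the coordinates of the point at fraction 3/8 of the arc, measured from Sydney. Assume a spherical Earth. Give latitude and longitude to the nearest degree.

≈ lat 50°S, lon 105°E

From cos δ = sin φ₁ sin φ₂ + cos φ₁ cos φ₂ cos Δλ, the central angle is δ ≈ 1.733 rad (99.3°).
Interpolate at f = 3/8 with slerp weights a = sin((1−f)δ)/sin δ ≈ 0.895, b = sin(fδ)/sin δ ≈ 0.613.
p = a·p₁ + b·p₂ ≈ (-0.165, 0.616, -0.770); φ = arcsin(p_z) ≈ -50.35°, λ = atan2(p_y, p_x) ≈ 105.02°.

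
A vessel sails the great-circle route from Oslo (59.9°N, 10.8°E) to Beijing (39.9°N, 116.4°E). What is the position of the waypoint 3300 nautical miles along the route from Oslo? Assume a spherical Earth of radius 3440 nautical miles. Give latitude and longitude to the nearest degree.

≈ 47°N, 110°E

Write both endpoints as unit vectors p₁, p₂ with components (cos φ cos λ, cos φ sin λ, sin φ).
The central angle between the endpoints is δ = arccos(p₁·p₂) ≈ 1.102 rad (63.2°). The total great-circle distance is δ·R ≈ 1.102 × 3440 ≈ 3792 nmi, so the target fraction is f = 3300/3792 ≈ 0.870.
Interpolate at f ≈ 0.870 with slerp weights a = sin((1−f)δ)/sin δ ≈ 0.160, b = sin(fδ)/sin δ ≈ 0.918.
p = a·p₁ + b·p₂ ≈ (-0.234, 0.646, 0.727); φ = arcsin(p_z) ≈ 46.62°, λ = atan2(p_y, p_x) ≈ 109.95°.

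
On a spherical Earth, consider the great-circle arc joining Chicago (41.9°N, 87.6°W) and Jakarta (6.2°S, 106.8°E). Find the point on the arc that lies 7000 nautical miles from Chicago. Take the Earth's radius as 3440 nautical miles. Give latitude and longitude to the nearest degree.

From cos δ = sin φ₁ sin φ₂ + cos φ₁ cos φ₂ cos Δλ, the central angle is δ ≈ 2.480 rad (142.1°). The total great-circle distance is δ·R ≈ 2.480 × 3440 ≈ 8530 nmi, so the target fraction is f = 7000/8530 ≈ 0.821.
Interpolate at f ≈ 0.821 with slerp weights a = sin((1−f)δ)/sin δ ≈ 0.700, b = sin(fδ)/sin δ ≈ 1.455.
p = a·p₁ + b·p₂ ≈ (-0.396, 0.864, 0.310); φ = arcsin(p_z) ≈ 18.09°, λ = atan2(p_y, p_x) ≈ 114.64°.

≈ (18°N, 115°E)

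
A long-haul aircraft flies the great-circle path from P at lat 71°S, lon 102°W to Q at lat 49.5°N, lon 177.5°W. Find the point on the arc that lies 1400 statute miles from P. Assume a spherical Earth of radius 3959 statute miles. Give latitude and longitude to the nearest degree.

Write both endpoints as unit vectors p₁, p₂ with components (cos φ cos λ, cos φ sin λ, sin φ).
The central angle between the endpoints is δ = arccos(p₁·p₂) ≈ 2.300 rad (131.8°). The total great-circle distance is δ·R ≈ 2.300 × 3959 ≈ 9104 mi, so the target fraction is f = 1400/9104 ≈ 0.154.
Interpolate at f ≈ 0.154 with slerp weights a = sin((1−f)δ)/sin δ ≈ 1.247, b = sin(fδ)/sin δ ≈ 0.464.
p = a·p₁ + b·p₂ ≈ (-0.386, -0.410, -0.826); φ = arcsin(p_z) ≈ -55.73°, λ = atan2(p_y, p_x) ≈ -133.22°.

≈ lat 56°S, lon 133°W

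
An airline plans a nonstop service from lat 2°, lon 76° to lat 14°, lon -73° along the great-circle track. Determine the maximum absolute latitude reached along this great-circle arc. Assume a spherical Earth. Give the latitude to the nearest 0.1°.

≈ 28.5°

The great circle lies in the plane with unit normal n̂ = (p₁ × p₂)/|p₁ × p₂|.
Here n̂_z ≈ -0.879; the vertex latitude is φ_max = arccos|n̂_z| ≈ 28.5°.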